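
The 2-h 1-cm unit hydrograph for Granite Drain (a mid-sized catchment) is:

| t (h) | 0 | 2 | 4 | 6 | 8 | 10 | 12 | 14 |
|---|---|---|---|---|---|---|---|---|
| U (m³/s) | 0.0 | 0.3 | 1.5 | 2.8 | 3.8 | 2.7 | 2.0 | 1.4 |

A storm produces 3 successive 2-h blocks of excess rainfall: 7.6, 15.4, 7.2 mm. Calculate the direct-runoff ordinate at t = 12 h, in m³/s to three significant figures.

By discrete convolution, Q_j = Σ (P_i / 10 mm) · U_{j−i}.
At t = 12 h (j=6): Q = (7.6/10)·2.0 + (15.4/10)·2.7 + (7.2/10)·3.8 = 8.41 m³/s.

Q ≈ 8.41 m³/s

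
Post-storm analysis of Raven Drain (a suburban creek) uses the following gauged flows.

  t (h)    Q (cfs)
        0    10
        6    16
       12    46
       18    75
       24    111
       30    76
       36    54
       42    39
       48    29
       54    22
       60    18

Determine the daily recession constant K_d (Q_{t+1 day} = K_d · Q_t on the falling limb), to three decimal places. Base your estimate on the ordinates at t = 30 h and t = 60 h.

K_d ≈ 0.316

Between t = 30 h and t = 60 h the flow falls from 76 to 18 cfs over 5×6 h = 30 h.
Per-interval ratio K = (18/76)^(1/5) = 0.7497; K_d = K^(24/6) = 0.316.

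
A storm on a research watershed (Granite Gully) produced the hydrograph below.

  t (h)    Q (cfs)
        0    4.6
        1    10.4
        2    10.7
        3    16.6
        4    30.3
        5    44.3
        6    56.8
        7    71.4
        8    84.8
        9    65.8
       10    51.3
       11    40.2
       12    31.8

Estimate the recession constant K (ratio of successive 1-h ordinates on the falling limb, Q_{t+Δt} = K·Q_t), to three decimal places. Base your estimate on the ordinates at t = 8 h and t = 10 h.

K ≈ 0.778

Using the recession-limb readings at t = 8 h and t = 10 h: Q falls from 84.8 to 51.3 cfs over 2 intervals.
K = (Q₂/Q₁)^(1/2) = (51.3/84.8)^(1/2) = 0.778.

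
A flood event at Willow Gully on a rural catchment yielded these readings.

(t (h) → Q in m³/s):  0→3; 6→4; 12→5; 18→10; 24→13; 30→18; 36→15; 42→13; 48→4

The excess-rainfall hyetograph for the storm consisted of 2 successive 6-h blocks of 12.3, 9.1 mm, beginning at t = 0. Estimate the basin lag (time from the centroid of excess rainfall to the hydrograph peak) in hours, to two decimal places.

Centroid of excess rainfall: t_c = Σ P_i·t̄_i / ΣP_i = 5.5514 h (block centres at 3, 9 h).
Hydrograph peak occurs at t = 30 h, so basin lag t_L = 30 − 5.5514 = 24.45 h.

t_L ≈ 24.45 h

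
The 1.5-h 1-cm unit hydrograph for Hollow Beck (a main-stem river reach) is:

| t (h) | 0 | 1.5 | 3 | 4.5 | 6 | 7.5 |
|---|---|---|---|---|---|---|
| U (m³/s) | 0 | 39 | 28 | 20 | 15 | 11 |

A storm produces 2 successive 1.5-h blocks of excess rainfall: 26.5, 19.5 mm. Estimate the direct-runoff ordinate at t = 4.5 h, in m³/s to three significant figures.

Q ≈ 108 m³/s

By discrete convolution, Q_j = Σ (P_i / 10 mm) · U_{j−i}.
At t = 4.5 h (j=3): Q = (26.5/10)·20 + (19.5/10)·28 = 108 m³/s.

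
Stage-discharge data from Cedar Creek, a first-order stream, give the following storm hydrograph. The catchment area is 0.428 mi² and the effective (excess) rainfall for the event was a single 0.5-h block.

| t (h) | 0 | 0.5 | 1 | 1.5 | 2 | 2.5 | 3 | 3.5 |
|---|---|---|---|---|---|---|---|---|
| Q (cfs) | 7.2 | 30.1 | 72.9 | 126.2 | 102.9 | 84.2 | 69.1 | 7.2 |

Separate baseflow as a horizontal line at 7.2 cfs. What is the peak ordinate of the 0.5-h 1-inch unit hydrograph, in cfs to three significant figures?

Direct runoff: 0.0, 22.9, 65.7, 119.0, 95.7, 77.0, 61.9, 0.0 cfs; ΣQ_DR = 442.2 cfs, peak = 119.0 cfs.
Runoff depth d = ΣQ_DR·Δt / A = 442.2 × 1800 / (0.428 mi²) = 0.8005 in.
The 1-inch UH is the DRH scaled by (1 in)/d, so U_p = 119.0 × 1/0.8005 = 149 cfs.

U_p ≈ 149 cfs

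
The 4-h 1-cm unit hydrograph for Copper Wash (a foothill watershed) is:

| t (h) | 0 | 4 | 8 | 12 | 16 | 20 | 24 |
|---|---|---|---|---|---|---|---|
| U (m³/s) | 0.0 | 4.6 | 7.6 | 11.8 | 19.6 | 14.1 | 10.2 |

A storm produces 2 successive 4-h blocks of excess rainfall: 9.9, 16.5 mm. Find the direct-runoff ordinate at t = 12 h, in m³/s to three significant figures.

Q ≈ 24.2 m³/s

By discrete convolution, Q_j = Σ (P_i / 10 mm) · U_{j−i}.
At t = 12 h (j=3): Q = (9.9/10)·11.8 + (16.5/10)·7.6 = 24.2 m³/s.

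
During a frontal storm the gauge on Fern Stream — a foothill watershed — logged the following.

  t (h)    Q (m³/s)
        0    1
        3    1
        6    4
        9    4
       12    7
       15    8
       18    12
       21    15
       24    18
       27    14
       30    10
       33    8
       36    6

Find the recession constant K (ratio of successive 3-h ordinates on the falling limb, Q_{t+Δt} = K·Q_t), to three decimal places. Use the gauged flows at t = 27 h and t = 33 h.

Using the recession-limb readings at t = 27 h and t = 33 h: Q falls from 14 to 8 m³/s over 2 intervals.
K = (Q₂/Q₁)^(1/2) = (8/14)^(1/2) = 0.756.

K ≈ 0.756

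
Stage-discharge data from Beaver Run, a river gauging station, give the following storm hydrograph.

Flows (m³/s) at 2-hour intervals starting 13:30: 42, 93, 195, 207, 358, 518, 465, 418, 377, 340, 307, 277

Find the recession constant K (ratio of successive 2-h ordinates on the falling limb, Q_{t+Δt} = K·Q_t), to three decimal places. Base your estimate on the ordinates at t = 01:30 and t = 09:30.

K ≈ 0.901

Using the recession-limb readings at t = 01:30 and t = 09:30: Q falls from 465 to 307 m³/s over 4 intervals.
K = (Q₂/Q₁)^(1/4) = (307/465)^(1/4) = 0.901.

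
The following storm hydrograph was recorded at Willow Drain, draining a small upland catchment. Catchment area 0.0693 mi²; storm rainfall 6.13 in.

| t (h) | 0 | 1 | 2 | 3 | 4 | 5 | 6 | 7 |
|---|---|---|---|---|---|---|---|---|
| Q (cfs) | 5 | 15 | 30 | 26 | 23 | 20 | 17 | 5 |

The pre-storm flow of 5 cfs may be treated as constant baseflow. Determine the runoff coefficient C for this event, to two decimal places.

C ≈ 0.37

ΣQ_DR = 101.0 cfs; V = ΣQ_DR·Δt = 3.636 × 10^5 ft³.
Runoff depth d = V / A = 2.258 in.
C = d / P = 2.258 / 6.13 = 0.37.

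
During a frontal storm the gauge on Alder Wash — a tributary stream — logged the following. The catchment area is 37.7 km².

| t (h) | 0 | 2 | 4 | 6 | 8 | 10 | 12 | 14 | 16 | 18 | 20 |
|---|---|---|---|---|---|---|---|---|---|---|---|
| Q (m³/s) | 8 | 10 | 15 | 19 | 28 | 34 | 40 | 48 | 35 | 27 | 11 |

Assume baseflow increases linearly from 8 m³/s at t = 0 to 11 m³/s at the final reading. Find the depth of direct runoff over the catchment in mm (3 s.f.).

Direct runoff: 0.00, 1.70, 6.40, 10.10, 18.80, 24.50, 30.20, 37.90, 24.60, 16.30, 0.00 m³/s; ΣQ_DR = 170.5 m³/s.
V = ΣQ_DR · Δt = 170.5 × 7200 s = 1.228 × 10^6 m³.
Over A = 37.7 km², depth = V / A = 32.6 mm.

d ≈ 32.6 mm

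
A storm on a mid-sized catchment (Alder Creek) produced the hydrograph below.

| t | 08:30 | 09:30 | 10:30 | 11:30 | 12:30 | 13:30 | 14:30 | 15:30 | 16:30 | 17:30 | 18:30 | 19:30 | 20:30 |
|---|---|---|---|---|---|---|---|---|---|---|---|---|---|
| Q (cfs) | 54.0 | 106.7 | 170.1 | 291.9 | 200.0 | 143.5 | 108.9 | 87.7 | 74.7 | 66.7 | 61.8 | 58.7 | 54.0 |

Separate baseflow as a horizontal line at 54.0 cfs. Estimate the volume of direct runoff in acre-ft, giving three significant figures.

Direct-runoff ordinates (Q − Q_b): 0.0, 52.7, 116.1, 237.9, 146.0, 89.5, 54.9, 33.7, 20.7, 12.7, 7.8, 4.7, 0.0 cfs.
ΣQ_DR = 776.7 cfs.
With Δt = 1 h = 3600 s, V = ΣQ_DR · Δt = 776.7 × 3600 = 2.80 × 10^6 ft³ = 64.2 acre-ft.

V ≈ 64.2 acre-ft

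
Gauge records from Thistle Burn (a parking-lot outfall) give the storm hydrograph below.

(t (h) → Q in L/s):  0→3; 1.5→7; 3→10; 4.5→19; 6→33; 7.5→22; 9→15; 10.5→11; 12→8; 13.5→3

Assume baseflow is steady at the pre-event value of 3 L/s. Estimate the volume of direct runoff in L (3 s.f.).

V ≈ 5.45 × 10^5 L

Direct-runoff ordinates (Q − Q_b): 0.0, 4.0, 7.0, 16.0, 30.0, 19.0, 12.0, 8.0, 5.0, 0.0 L/s.
ΣQ_DR = 101.0 L/s.
With Δt = 1.5 h = 5400 s, V = ΣQ_DR · Δt = 101.0 × 5400 = 5.45 × 10^5 L.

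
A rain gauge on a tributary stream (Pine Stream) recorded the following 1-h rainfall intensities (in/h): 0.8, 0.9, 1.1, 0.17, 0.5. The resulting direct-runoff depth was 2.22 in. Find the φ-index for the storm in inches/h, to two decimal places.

φ ≈ 0.27 in/h

Only the 4 blocks with intensity above φ contribute runoff: 0.8, 0.9, 1.1, 0.5 in/h.
Σ(I−φ)·Δt = d  ⇒  (0.8+0.9+1.1+0.5 − 4φ)·1 = 2.22
φ = (3.300 − 2.22/1) / 4 = 0.27 in/h.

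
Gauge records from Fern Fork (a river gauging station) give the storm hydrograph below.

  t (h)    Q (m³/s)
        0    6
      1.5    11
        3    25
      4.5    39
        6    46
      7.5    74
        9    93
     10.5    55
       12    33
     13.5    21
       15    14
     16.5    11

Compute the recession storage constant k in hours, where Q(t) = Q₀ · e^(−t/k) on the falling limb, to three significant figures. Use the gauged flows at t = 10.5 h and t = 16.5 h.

On the falling limb, Q drops from 55 to 11 m³/s between t = 10.5 h and t = 16.5 h (Δt = 6 h).
k = −Δt / ln(Q₂/Q₁) = −6 / ln(11/55) = 3.73 h.

k ≈ 3.73 h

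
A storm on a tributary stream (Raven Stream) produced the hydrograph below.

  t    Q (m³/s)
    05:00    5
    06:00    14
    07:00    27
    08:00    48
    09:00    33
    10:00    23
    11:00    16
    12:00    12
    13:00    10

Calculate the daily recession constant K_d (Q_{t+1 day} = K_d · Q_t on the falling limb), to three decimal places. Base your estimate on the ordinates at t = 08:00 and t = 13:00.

K_d ≈ 0.001

Between t = 08:00 and t = 13:00 the flow falls from 48 to 10 m³/s over 5×1 h = 5 h.
Per-interval ratio K = (10/48)^(1/5) = 0.7307; K_d = K^(24/1) = 0.001.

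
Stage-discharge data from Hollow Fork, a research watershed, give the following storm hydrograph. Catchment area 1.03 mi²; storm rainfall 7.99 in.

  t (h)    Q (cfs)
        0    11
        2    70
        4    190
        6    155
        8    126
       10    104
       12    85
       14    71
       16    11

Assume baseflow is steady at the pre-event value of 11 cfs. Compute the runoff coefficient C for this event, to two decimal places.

C ≈ 0.27

ΣQ_DR = 724.0 cfs; V = ΣQ_DR·Δt = 5.213 × 10^6 ft³.
Runoff depth d = V / A = 2.178 in.
C = d / P = 2.178 / 7.99 = 0.27.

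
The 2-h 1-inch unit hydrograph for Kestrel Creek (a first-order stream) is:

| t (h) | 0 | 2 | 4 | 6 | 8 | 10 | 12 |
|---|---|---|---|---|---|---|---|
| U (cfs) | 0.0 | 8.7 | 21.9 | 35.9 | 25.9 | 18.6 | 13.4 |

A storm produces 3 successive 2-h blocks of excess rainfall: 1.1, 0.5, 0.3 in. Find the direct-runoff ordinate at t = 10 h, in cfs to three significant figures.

By discrete convolution, Q_j = Σ (P_i / 1 in) · U_{j−i}.
At t = 10 h (j=5): Q = (1.1/1)·18.6 + (0.5/1)·25.9 + (0.3/1)·35.9 = 44.2 cfs.

Q ≈ 44.2 cfs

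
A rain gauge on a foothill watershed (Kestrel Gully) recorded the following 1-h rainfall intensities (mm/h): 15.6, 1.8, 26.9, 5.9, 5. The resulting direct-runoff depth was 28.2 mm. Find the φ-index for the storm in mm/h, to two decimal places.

φ ≈ 7.15 mm/h

Only the 2 blocks with intensity above φ contribute runoff: 15.6, 26.9 mm/h.
Σ(I−φ)·Δt = d  ⇒  (15.6+26.9 − 2φ)·1 = 28.2
φ = (42.50 − 28.2/1) / 2 = 7.15 mm/h.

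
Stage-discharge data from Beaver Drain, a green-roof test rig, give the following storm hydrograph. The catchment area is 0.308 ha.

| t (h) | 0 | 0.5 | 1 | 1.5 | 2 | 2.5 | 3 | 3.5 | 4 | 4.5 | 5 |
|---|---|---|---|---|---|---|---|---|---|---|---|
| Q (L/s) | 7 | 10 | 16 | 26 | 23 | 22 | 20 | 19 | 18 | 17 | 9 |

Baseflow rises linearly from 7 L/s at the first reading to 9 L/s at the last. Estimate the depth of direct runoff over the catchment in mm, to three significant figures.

Direct runoff: 0.00, 2.80, 8.60, 18.40, 15.20, 14.00, 11.80, 10.60, 9.40, 8.20, 0.00 L/s; ΣQ_DR = 99.00 L/s.
V = ΣQ_DR · Δt = 99.00 × 1800 s = 1.782 × 10^5 L.
Over A = 0.308 ha, depth = V / A = 57.9 mm.

d ≈ 57.9 mm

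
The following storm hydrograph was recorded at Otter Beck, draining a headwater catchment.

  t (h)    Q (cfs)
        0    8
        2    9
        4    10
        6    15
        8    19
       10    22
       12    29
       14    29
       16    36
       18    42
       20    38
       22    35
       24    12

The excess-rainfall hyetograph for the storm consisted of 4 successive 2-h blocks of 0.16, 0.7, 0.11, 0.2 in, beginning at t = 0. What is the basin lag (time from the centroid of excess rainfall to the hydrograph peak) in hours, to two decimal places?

t_L ≈ 14.40 h

Centroid of excess rainfall: t_c = Σ P_i·t̄_i / ΣP_i = 3.5983 h (block centres at 1, 3, 5, 7 h).
Hydrograph peak occurs at t = 18 h, so basin lag t_L = 18 − 3.5983 = 14.40 h.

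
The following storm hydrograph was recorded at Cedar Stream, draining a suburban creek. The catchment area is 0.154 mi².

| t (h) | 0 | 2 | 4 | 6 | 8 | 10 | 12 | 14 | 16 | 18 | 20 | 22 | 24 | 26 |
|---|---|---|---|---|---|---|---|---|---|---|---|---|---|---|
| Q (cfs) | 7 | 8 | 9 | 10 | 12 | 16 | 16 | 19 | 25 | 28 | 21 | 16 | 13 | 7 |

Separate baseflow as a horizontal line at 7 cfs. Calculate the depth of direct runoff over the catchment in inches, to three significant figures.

d ≈ 2.19 in

Direct runoff: 0.0, 1.0, 2.0, 3.0, 5.0, 9.0, 9.0, 12.0, 18.0, 21.0, 14.0, 9.0, 6.0, 0.0 cfs; ΣQ_DR = 109.0 cfs.
V = ΣQ_DR · Δt = 109.0 × 7200 s = 7.848 × 10^5 ft³.
Over A = 0.154 mi², depth = V / A = 2.19 in.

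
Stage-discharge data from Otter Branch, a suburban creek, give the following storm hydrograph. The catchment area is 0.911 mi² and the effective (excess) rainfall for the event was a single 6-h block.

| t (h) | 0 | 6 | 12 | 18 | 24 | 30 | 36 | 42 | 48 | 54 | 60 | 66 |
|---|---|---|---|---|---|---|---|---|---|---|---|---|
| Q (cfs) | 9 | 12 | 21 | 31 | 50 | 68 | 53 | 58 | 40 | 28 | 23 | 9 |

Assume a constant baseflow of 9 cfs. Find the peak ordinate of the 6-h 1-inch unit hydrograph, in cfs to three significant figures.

Direct runoff: 0.0, 3.0, 12.0, 22.0, 41.0, 59.0, 44.0, 49.0, 31.0, 19.0, 14.0, 0.0 cfs; ΣQ_DR = 294.0 cfs, peak = 59.0 cfs.
Runoff depth d = ΣQ_DR·Δt / A = 294.0 × 21600 / (0.911 mi²) = 3.001 in.
The 1-inch UH is the DRH scaled by (1 in)/d, so U_p = 59.0 × 1/3.001 = 19.7 cfs.

U_p ≈ 19.7 cfs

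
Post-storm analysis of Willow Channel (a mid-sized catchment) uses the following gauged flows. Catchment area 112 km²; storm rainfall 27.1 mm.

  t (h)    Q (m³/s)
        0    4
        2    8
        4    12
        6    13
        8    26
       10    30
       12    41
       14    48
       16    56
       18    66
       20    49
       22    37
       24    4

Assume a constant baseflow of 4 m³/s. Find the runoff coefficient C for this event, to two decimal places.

C ≈ 0.81

ΣQ_DR = 342.0 m³/s; V = ΣQ_DR·Δt = 2.462 × 10^6 m³.
Runoff depth d = V / A = 21.99 mm.
C = d / P = 21.99 / 27.1 = 0.81.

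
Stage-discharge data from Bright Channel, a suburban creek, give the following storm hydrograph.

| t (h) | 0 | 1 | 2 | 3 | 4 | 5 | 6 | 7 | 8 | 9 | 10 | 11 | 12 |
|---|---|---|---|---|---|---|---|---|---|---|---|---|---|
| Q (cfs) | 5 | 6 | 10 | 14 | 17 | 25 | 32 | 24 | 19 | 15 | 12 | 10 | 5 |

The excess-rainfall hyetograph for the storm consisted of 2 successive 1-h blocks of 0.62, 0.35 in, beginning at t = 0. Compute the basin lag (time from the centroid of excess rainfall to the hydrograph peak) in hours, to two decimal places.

Centroid of excess rainfall: t_c = Σ P_i·t̄_i / ΣP_i = 0.8608 h (block centres at 0.5, 1.5 h).
Hydrograph peak occurs at t = 6 h, so basin lag t_L = 6 − 0.8608 = 5.14 h.

t_L ≈ 5.14 h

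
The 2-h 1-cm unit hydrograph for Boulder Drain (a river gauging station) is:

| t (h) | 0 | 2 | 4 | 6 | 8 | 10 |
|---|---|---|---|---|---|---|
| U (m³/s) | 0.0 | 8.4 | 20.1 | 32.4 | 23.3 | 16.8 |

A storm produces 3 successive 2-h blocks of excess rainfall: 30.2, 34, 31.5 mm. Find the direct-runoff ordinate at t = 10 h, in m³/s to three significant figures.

Q ≈ 232 m³/s

By discrete convolution, Q_j = Σ (P_i / 10 mm) · U_{j−i}.
At t = 10 h (j=5): Q = (30.2/10)·16.8 + (34/10)·23.3 + (31.5/10)·32.4 = 232 m³/s.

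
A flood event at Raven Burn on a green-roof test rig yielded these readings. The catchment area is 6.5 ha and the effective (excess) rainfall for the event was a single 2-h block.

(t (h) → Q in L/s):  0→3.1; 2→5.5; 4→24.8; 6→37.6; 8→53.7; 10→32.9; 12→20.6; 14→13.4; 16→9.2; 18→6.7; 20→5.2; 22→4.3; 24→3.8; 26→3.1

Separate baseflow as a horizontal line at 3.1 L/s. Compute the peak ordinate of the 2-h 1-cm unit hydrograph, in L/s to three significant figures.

U_p ≈ 25.3 L/s

Direct runoff: 0.0, 2.4, 21.7, 34.5, 50.6, 29.8, 17.5, 10.3, 6.1, 3.6, 2.1, 1.2, 0.7, 0.0 L/s; ΣQ_DR = 180.5 L/s, peak = 50.6 L/s.
Runoff depth d = ΣQ_DR·Δt / A = 180.5 × 7200 / (6.5 ha) = 19.99 mm.
The 1-cm UH is the DRH scaled by (10 mm)/d, so U_p = 50.6 × 10/19.99 = 25.3 L/s.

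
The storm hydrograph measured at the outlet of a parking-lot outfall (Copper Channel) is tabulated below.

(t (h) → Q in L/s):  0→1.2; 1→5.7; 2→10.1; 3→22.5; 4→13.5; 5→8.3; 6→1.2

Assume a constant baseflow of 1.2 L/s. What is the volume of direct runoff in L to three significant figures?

Direct-runoff ordinates (Q − Q_b): 0.0, 4.5, 8.9, 21.3, 12.3, 7.1, 0.0 L/s.
ΣQ_DR = 54.10 L/s.
With Δt = 1 h = 3600 s, V = ΣQ_DR · Δt = 54.10 × 3600 = 1.95 × 10^5 L.

V ≈ 1.95 × 10^5 L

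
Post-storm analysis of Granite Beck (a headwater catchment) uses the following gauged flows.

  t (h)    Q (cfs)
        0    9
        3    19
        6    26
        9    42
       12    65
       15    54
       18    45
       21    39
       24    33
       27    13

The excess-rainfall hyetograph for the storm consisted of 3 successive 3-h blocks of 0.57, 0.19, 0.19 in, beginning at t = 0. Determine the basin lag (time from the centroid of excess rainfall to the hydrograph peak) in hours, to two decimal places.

Centroid of excess rainfall: t_c = Σ P_i·t̄_i / ΣP_i = 3.3000 h (block centres at 1.5, 4.5, 7.5 h).
Hydrograph peak occurs at t = 12 h, so basin lag t_L = 12 − 3.3000 = 8.70 h.

t_L ≈ 8.70 h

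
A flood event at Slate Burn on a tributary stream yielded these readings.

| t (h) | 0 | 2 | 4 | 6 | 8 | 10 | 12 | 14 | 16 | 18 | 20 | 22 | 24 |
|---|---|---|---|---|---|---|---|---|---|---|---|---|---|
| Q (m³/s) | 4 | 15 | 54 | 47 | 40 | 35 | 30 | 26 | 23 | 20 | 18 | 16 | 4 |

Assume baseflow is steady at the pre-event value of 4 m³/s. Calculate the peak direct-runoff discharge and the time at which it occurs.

Q_p = 50.0 m³/s at t = 4 h

Subtracting baseflow gives direct-runoff ordinates: 0.0, 11.0, 50.0, 43.0, 36.0, 31.0, 26.0, 22.0, 19.0, 16.0, 14.0, 12.0, 0.0 m³/s.
The maximum is 50.0 m³/s, occurring at the reading for t = 4 h.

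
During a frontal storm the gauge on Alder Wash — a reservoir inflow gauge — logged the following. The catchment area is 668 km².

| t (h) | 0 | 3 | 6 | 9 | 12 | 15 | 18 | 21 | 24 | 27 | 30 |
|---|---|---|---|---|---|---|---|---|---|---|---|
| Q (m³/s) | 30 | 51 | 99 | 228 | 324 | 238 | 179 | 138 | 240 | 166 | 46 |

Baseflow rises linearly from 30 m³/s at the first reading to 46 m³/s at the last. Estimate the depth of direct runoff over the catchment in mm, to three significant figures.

d ≈ 21.4 mm

Direct runoff: 0.00, 19.40, 65.80, 193.20, 287.60, 200.00, 139.40, 96.80, 197.20, 121.60, 0.00 m³/s; ΣQ_DR = 1321 m³/s.
V = ΣQ_DR · Δt = 1321 × 10800 s = 1.427 × 10^7 m³.
Over A = 668 km², depth = V / A = 21.4 mm.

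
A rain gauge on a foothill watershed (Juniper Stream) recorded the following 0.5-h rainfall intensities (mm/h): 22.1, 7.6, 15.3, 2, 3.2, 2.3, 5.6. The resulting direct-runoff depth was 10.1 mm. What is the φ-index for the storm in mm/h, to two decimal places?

Only the 2 blocks with intensity above φ contribute runoff: 22.1, 15.3 mm/h.
Σ(I−φ)·Δt = d  ⇒  (22.1+15.3 − 2φ)·0.5 = 10.1
φ = (37.40 − 10.1/0.5) / 2 = 8.60 mm/h.

φ ≈ 8.60 mm/h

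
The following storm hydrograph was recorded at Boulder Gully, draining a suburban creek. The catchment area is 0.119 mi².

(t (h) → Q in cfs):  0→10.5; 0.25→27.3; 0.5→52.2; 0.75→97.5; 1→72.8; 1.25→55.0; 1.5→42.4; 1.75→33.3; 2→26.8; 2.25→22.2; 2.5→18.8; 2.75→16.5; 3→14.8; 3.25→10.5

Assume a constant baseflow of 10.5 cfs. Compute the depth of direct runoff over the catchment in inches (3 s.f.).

Direct runoff: 0.0, 16.8, 41.7, 87.0, 62.3, 44.5, 31.9, 22.8, 16.3, 11.7, 8.3, 6.0, 4.3, 0.0 cfs; ΣQ_DR = 353.6 cfs.
V = ΣQ_DR · Δt = 353.6 × 900 s = 3.182 × 10^5 ft³.
Over A = 0.119 mi², depth = V / A = 1.15 in.

d ≈ 1.15 in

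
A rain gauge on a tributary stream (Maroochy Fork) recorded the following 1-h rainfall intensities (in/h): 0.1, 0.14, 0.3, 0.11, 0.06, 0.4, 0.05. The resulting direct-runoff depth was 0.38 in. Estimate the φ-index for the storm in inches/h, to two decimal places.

Only the 2 blocks with intensity above φ contribute runoff: 0.3, 0.4 in/h.
Σ(I−φ)·Δt = d  ⇒  (0.3+0.4 − 2φ)·1 = 0.38
φ = (0.7000 − 0.38/1) / 2 = 0.16 in/h.

φ ≈ 0.16 in/h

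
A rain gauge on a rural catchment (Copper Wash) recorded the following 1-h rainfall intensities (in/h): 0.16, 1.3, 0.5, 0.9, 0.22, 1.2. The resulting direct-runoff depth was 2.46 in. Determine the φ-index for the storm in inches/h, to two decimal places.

Only the 4 blocks with intensity above φ contribute runoff: 1.3, 0.5, 0.9, 1.2 in/h.
Σ(I−φ)·Δt = d  ⇒  (1.3+0.5+0.9+1.2 − 4φ)·1 = 2.46
φ = (3.900 − 2.46/1) / 4 = 0.36 in/h.

φ ≈ 0.36 in/h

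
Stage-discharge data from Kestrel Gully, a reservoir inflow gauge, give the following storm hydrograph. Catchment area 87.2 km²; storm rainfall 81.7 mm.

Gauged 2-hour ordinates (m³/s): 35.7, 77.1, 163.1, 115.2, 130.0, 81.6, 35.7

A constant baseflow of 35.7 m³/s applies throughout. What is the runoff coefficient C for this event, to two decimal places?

C ≈ 0.39

ΣQ_DR = 388.5 m³/s; V = ΣQ_DR·Δt = 2.797 × 10^6 m³.
Runoff depth d = V / A = 32.08 mm.
C = d / P = 32.08 / 81.7 = 0.39.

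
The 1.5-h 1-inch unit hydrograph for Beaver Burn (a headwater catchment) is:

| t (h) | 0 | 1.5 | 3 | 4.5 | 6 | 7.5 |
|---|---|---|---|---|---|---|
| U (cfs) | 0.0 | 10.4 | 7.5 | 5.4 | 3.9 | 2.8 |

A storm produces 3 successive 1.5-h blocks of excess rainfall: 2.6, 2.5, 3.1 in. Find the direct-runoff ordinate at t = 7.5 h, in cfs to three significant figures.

Q ≈ 33.8 cfs

By discrete convolution, Q_j = Σ (P_i / 1 in) · U_{j−i}.
At t = 7.5 h (j=5): Q = (2.6/1)·2.8 + (2.5/1)·3.9 + (3.1/1)·5.4 = 33.8 cfs.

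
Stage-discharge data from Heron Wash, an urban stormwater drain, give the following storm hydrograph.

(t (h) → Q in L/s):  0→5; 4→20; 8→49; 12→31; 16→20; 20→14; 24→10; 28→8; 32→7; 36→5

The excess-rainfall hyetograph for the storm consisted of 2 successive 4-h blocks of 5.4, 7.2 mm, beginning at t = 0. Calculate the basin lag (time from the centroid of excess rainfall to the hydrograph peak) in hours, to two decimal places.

t_L ≈ 3.71 h

Centroid of excess rainfall: t_c = Σ P_i·t̄_i / ΣP_i = 4.2857 h (block centres at 2, 6 h).
Hydrograph peak occurs at t = 8 h, so basin lag t_L = 8 − 4.2857 = 3.71 h.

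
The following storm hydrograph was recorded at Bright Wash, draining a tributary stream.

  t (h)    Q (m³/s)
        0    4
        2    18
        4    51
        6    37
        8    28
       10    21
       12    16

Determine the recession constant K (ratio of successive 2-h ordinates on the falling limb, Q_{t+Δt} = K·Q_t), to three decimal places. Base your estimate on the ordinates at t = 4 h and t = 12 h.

K ≈ 0.748

Using the recession-limb readings at t = 4 h and t = 12 h: Q falls from 51 to 16 m³/s over 4 intervals.
K = (Q₂/Q₁)^(1/4) = (16/51)^(1/4) = 0.748.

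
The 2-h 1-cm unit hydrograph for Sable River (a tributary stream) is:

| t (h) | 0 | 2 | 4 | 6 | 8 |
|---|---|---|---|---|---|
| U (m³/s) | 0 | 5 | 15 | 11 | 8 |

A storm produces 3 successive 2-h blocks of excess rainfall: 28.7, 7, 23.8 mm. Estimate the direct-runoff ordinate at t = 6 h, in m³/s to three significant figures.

Q ≈ 54.0 m³/s

By discrete convolution, Q_j = Σ (P_i / 10 mm) · U_{j−i}.
At t = 6 h (j=3): Q = (28.7/10)·11 + (7/10)·15 + (23.8/10)·5 = 54.0 m³/s.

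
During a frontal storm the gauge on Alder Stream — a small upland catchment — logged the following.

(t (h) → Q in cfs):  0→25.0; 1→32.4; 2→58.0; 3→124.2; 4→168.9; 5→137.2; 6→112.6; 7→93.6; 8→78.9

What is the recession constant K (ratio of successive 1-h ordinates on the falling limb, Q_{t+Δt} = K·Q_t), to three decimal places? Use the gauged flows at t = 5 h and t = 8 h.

Using the recession-limb readings at t = 5 h and t = 8 h: Q falls from 137.2 to 78.9 cfs over 3 intervals.
K = (Q₂/Q₁)^(1/3) = (78.9/137.2)^(1/3) = 0.832.

K ≈ 0.832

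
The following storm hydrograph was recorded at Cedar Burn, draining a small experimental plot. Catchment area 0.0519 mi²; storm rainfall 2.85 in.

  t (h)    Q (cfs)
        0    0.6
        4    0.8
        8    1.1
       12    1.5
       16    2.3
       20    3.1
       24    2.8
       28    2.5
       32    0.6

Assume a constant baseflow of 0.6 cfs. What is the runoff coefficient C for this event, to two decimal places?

ΣQ_DR = 9.900 cfs; V = ΣQ_DR·Δt = 1.426 × 10^5 ft³.
Runoff depth d = V / A = 1.182 in.
C = d / P = 1.182 / 2.85 = 0.41.

C ≈ 0.41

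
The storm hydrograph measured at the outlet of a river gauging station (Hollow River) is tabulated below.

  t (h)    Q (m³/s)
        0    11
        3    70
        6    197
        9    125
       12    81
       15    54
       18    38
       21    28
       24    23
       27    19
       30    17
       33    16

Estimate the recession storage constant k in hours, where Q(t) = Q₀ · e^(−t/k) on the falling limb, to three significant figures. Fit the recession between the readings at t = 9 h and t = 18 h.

k ≈ 7.56 h

On the falling limb, Q drops from 125 to 38 m³/s between t = 9 h and t = 18 h (Δt = 9 h).
k = −Δt / ln(Q₂/Q₁) = −9 / ln(38/125) = 7.56 h.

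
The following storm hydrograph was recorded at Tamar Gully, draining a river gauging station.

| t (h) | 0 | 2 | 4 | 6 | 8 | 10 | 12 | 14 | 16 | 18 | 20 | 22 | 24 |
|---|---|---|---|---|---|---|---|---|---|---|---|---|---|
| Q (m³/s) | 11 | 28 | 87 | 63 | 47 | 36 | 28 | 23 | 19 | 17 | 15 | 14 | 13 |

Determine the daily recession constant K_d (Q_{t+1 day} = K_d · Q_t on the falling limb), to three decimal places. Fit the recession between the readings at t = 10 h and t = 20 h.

Between t = 10 h and t = 20 h the flow falls from 36 to 15 m³/s over 5×2 h = 10 h.
Per-interval ratio K = (15/36)^(1/5) = 0.8394; K_d = K^(24/2) = 0.122.

K_d ≈ 0.122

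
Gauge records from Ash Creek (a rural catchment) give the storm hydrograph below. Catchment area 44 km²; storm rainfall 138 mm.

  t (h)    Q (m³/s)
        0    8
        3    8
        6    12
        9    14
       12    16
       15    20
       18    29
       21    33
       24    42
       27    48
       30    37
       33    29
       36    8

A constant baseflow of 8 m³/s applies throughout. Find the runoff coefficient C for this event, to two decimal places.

C ≈ 0.36

ΣQ_DR = 200.0 m³/s; V = ΣQ_DR·Δt = 2.160 × 10^6 m³.
Runoff depth d = V / A = 49.09 mm.
C = d / P = 49.09 / 138 = 0.36.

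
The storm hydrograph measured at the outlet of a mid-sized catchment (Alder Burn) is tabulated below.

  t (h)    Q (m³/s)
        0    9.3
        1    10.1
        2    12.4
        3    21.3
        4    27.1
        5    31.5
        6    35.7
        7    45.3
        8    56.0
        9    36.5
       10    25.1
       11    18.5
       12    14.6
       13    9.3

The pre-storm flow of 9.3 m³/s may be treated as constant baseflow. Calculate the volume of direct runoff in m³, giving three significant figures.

Direct-runoff ordinates (Q − Q_b): 0.0, 0.8, 3.1, 12.0, 17.8, 22.2, 26.4, 36.0, 46.7, 27.2, 15.8, 9.2, 5.3, 0.0 m³/s.
ΣQ_DR = 222.5 m³/s.
With Δt = 1 h = 3600 s, V = ΣQ_DR · Δt = 222.5 × 3600 = 8.01 × 10^5 m³.

V ≈ 8.01 × 10^5 m³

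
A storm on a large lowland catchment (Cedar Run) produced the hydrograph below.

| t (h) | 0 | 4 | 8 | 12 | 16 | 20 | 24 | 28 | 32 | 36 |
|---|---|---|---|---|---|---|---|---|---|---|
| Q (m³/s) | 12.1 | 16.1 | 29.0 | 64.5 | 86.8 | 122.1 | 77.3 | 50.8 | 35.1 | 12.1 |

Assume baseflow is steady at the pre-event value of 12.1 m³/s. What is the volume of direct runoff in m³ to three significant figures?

V ≈ 5.54 × 10^6 m³

Direct-runoff ordinates (Q − Q_b): 0.0, 4.0, 16.9, 52.4, 74.7, 110.0, 65.2, 38.7, 23.0, 0.0 m³/s.
ΣQ_DR = 384.9 m³/s.
With Δt = 4 h = 14400 s, V = ΣQ_DR · Δt = 384.9 × 14400 = 5.54 × 10^6 m³.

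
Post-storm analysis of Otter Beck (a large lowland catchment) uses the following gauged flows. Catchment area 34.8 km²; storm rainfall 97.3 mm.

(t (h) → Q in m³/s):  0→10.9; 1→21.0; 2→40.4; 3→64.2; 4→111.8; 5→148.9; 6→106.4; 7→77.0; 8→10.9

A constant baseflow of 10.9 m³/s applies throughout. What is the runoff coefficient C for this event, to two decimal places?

C ≈ 0.52

ΣQ_DR = 493.4 m³/s; V = ΣQ_DR·Δt = 1.776 × 10^6 m³.
Runoff depth d = V / A = 51.04 mm.
C = d / P = 51.04 / 97.3 = 0.52.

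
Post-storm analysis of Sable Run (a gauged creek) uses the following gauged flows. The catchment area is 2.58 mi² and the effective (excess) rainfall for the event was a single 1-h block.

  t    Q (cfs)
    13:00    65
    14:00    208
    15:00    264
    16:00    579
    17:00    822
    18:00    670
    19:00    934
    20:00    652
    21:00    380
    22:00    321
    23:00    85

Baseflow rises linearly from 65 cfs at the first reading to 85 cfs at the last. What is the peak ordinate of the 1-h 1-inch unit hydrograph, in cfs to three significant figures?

Direct runoff: 0.00, 141.00, 195.00, 508.00, 749.00, 595.00, 857.00, 573.00, 299.00, 238.00, 0.00 cfs; ΣQ_DR = 4155 cfs, peak = 857.00 cfs.
Runoff depth d = ΣQ_DR·Δt / A = 4155 × 3600 / (2.58 mi²) = 2.496 in.
The 1-inch UH is the DRH scaled by (1 in)/d, so U_p = 857.00 × 1/2.496 = 343 cfs.

U_p ≈ 343 cfs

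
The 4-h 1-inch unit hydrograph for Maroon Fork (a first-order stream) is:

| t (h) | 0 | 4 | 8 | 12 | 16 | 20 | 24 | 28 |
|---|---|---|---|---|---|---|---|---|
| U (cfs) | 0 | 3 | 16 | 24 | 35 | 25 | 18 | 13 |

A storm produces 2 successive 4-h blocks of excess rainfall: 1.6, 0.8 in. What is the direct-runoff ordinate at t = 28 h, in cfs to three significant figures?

Q ≈ 35.2 cfs

By discrete convolution, Q_j = Σ (P_i / 1 in) · U_{j−i}.
At t = 28 h (j=7): Q = (1.6/1)·13 + (0.8/1)·18 = 35.2 cfs.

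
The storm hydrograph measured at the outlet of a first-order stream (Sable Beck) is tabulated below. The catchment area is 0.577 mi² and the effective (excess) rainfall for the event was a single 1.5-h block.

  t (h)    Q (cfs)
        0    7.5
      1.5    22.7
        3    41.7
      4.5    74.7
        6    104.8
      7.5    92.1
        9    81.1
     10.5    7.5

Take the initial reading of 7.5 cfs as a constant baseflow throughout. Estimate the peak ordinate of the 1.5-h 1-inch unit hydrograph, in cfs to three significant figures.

U_p ≈ 64.9 cfs

Direct runoff: 0.0, 15.2, 34.2, 67.2, 97.3, 84.6, 73.6, 0.0 cfs; ΣQ_DR = 372.1 cfs, peak = 97.3 cfs.
Runoff depth d = ΣQ_DR·Δt / A = 372.1 × 5400 / (0.577 mi²) = 1.499 in.
The 1-inch UH is the DRH scaled by (1 in)/d, so U_p = 97.3 × 1/1.499 = 64.9 cfs.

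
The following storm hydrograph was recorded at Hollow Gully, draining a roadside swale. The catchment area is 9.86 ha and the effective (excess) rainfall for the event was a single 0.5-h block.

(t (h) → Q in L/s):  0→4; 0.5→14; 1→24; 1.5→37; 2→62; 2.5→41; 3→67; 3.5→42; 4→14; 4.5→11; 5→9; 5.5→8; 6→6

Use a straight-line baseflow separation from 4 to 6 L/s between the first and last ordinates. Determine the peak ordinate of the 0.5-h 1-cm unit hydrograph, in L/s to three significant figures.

U_p ≈ 124 L/s

Direct runoff: 0.00, 9.83, 19.67, 32.50, 57.33, 36.17, 62.00, 36.83, 8.67, 5.50, 3.33, 2.17, 0.00 L/s; ΣQ_DR = 274.0 L/s, peak = 62.00 L/s.
Runoff depth d = ΣQ_DR·Δt / A = 274.0 × 1800 / (9.86 ha) = 5.002 mm.
The 1-cm UH is the DRH scaled by (10 mm)/d, so U_p = 62.00 × 10/5.002 = 124 L/s.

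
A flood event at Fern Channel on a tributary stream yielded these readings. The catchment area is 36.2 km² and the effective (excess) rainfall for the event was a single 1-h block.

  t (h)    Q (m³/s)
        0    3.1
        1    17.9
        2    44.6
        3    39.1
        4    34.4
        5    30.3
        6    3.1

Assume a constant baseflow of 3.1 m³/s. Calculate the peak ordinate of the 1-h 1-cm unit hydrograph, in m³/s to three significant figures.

U_p ≈ 27.7 m³/s

Direct runoff: 0.0, 14.8, 41.5, 36.0, 31.3, 27.2, 0.0 m³/s; ΣQ_DR = 150.8 m³/s, peak = 41.5 m³/s.
Runoff depth d = ΣQ_DR·Δt / A = 150.8 × 3600 / (36.2 km²) = 15.00 mm.
The 1-cm UH is the DRH scaled by (10 mm)/d, so U_p = 41.5 × 10/15.00 = 27.7 m³/s.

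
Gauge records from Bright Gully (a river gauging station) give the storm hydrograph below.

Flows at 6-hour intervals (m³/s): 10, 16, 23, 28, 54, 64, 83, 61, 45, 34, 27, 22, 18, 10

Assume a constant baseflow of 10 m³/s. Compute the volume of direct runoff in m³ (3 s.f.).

V ≈ 7.67 × 10^6 m³

Direct-runoff ordinates (Q − Q_b): 0.0, 6.0, 13.0, 18.0, 44.0, 54.0, 73.0, 51.0, 35.0, 24.0, 17.0, 12.0, 8.0, 0.0 m³/s.
ΣQ_DR = 355.0 m³/s.
With Δt = 6 h = 21600 s, V = ΣQ_DR · Δt = 355.0 × 21600 = 7.67 × 10^6 m³.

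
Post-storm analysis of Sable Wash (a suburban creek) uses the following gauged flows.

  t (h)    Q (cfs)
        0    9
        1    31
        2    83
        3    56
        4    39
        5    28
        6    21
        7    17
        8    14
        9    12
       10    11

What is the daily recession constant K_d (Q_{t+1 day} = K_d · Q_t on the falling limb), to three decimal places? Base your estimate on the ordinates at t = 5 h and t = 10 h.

Between t = 5 h and t = 10 h the flow falls from 28 to 11 cfs over 5×1 h = 5 h.
Per-interval ratio K = (11/28)^(1/5) = 0.8296; K_d = K^(24/1) = 0.011.

K_d ≈ 0.011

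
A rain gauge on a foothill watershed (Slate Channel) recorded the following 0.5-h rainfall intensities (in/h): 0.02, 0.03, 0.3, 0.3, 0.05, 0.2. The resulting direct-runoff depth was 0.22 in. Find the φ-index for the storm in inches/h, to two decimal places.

φ ≈ 0.12 in/h

Only the 3 blocks with intensity above φ contribute runoff: 0.3, 0.3, 0.2 in/h.
Σ(I−φ)·Δt = d  ⇒  (0.3+0.3+0.2 − 3φ)·0.5 = 0.22
φ = (0.8000 − 0.22/0.5) / 3 = 0.12 in/h.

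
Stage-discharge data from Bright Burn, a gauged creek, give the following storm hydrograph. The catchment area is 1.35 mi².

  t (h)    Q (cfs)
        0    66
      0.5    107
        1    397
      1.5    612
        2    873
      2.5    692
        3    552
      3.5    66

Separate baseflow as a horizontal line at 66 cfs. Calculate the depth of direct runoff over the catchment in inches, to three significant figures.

d ≈ 1.63 in

Direct runoff: 0.0, 41.0, 331.0, 546.0, 807.0, 626.0, 486.0, 0.0 cfs; ΣQ_DR = 2837 cfs.
V = ΣQ_DR · Δt = 2837 × 1800 s = 5.107 × 10^6 ft³.
Over A = 1.35 mi², depth = V / A = 1.63 in.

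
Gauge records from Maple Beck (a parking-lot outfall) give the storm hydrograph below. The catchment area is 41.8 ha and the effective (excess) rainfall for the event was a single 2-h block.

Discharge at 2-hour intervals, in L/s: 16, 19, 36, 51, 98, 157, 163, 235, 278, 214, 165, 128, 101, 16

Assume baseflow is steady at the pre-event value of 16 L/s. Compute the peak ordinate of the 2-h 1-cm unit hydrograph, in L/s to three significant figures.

Direct runoff: 0.0, 3.0, 20.0, 35.0, 82.0, 141.0, 147.0, 219.0, 262.0, 198.0, 149.0, 112.0, 85.0, 0.0 L/s; ΣQ_DR = 1453 L/s, peak = 262.0 L/s.
Runoff depth d = ΣQ_DR·Δt / A = 1453 × 7200 / (41.8 ha) = 25.03 mm.
The 1-cm UH is the DRH scaled by (10 mm)/d, so U_p = 262.0 × 10/25.03 = 105 L/s.

U_p ≈ 105 L/s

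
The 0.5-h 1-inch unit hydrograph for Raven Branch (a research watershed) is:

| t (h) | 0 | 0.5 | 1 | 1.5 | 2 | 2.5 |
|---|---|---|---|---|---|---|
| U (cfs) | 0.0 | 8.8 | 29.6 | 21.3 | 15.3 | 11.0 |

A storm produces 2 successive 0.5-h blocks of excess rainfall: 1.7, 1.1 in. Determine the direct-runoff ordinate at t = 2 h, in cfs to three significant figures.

Q ≈ 49.4 cfs

By discrete convolution, Q_j = Σ (P_i / 1 in) · U_{j−i}.
At t = 2 h (j=4): Q = (1.7/1)·15.3 + (1.1/1)·21.3 = 49.4 cfs.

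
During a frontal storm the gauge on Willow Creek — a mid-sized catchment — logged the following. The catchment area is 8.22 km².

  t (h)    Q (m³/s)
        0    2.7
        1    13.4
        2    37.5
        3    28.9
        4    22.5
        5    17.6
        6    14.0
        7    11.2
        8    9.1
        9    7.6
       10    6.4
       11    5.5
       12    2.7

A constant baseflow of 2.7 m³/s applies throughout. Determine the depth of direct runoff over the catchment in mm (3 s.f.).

Direct runoff: 0.0, 10.7, 34.8, 26.2, 19.8, 14.9, 11.3, 8.5, 6.4, 4.9, 3.7, 2.8, 0.0 m³/s; ΣQ_DR = 144.0 m³/s.
V = ΣQ_DR · Δt = 144.0 × 3600 s = 5.184 × 10^5 m³.
Over A = 8.22 km², depth = V / A = 63.1 mm.

d ≈ 63.1 mm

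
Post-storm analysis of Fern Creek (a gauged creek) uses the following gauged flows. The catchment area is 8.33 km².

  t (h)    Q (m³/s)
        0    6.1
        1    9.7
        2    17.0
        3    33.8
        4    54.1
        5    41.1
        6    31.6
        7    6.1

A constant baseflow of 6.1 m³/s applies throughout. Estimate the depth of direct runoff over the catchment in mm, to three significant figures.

Direct runoff: 0.0, 3.6, 10.9, 27.7, 48.0, 35.0, 25.5, 0.0 m³/s; ΣQ_DR = 150.7 m³/s.
V = ΣQ_DR · Δt = 150.7 × 3600 s = 5.425 × 10^5 m³.
Over A = 8.33 km², depth = V / A = 65.1 mm.

d ≈ 65.1 mm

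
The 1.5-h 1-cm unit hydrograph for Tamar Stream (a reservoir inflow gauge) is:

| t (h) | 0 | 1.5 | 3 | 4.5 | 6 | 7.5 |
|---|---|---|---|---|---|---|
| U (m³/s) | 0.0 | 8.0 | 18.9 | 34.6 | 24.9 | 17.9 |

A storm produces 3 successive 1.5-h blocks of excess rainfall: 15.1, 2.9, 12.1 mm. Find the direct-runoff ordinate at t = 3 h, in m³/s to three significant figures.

By discrete convolution, Q_j = Σ (P_i / 10 mm) · U_{j−i}.
At t = 3 h (j=2): Q = (15.1/10)·18.9 + (2.9/10)·8.0 + (12.1/10)·0.0 = 30.9 m³/s.

Q ≈ 30.9 m³/s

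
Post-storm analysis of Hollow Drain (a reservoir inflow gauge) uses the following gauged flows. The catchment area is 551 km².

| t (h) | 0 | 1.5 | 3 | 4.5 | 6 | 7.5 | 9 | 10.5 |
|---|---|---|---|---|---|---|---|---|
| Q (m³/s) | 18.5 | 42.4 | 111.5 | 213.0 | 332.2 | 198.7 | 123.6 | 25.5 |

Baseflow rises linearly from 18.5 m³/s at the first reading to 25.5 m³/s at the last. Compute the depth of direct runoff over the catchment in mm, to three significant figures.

Direct runoff: 0.00, 22.90, 91.00, 191.50, 309.70, 175.20, 99.10, 0.00 m³/s; ΣQ_DR = 889.4 m³/s.
V = ΣQ_DR · Δt = 889.4 × 5400 s = 4.803 × 10^6 m³.
Over A = 551 km², depth = V / A = 8.72 mm.

d ≈ 8.72 mm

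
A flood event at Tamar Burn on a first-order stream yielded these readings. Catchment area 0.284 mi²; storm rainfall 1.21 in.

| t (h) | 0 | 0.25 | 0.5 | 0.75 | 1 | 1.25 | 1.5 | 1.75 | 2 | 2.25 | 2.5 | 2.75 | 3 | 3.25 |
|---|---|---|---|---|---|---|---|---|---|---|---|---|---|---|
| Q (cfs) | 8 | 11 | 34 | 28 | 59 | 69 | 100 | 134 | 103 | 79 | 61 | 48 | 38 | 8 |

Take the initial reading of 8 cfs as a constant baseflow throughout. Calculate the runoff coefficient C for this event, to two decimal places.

C ≈ 0.75

ΣQ_DR = 668.0 cfs; V = ΣQ_DR·Δt = 6.012 × 10^5 ft³.
Runoff depth d = V / A = 0.9112 in.
C = d / P = 0.9112 / 1.21 = 0.75.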